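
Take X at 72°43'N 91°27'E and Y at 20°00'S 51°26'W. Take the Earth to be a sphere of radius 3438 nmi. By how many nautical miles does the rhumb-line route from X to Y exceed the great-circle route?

925 nmi

Great circle: cos σ = sin φ₁ sin φ₂ + cos φ₁ cos φ₂ cos Δλ,  σ = 2.1522 rad → d_gc = 7399.3 nmi
Rhumb line: Δψ = -2.2404, q = Δφ/Δψ = 0.7223, d_rh = R√(Δφ²+q²Δλ²) = 8324.7 nmi
Excess = 8324.7 − 7399.3 = 925.4 ≈ 925 nmi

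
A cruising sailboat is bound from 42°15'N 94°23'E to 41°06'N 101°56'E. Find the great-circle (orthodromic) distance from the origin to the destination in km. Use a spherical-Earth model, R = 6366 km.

639 km

Haversine: a = sin²(Δφ/2)+cos φ₁ cos φ₂ sin²(Δλ/2) = 0.00252;  σ = 2·atan2(√a,√(1−a))
σ = 5.753° → d = Rσ = 6366·0.10041 = 639 km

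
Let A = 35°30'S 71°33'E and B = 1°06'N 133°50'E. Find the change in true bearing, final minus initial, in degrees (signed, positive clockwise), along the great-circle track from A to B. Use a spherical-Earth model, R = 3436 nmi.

Initial bearing θ₁ = atan2(sin Δλ cos φ₂, cos φ₁ sin φ₂ − sin φ₁ cos φ₂ cos Δλ) = 72.11°
Final bearing θ₂ = (initial bearing from the destination back to the start) + 180° = 50.80°
Δθ = θ₂ − θ₁ = -21.3°

-21.3°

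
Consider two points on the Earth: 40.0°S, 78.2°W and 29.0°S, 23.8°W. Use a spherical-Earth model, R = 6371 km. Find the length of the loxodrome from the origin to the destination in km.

5119 km

Δψ = ln[tan(π/4+φ₂/2)/tan(π/4+φ₁/2)] = +0.2337;  Δφ = +0.1920 rad,  Δλ = +0.9495 rad
q = Δφ/Δψ = 0.8217
d = R·√(Δφ² + q²Δλ²) = 6371·0.80341 = 5119 km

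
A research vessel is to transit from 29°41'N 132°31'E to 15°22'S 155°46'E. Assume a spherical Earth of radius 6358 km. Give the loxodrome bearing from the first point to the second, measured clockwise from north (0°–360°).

Δψ = ln[tan(π/4+φ₂/2)/tan(π/4+φ₁/2)] = -0.8144
Δλ = +0.4058 rad (taken the short way round)
course = atan2(Δλ, Δψ) = 153.51°

153.5°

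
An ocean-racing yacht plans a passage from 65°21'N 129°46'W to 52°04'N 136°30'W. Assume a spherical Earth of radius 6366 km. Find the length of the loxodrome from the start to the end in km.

Rhumb course C = atan2(Δλ, Δψ) with Δψ = ln[tan(π/4+φ₂/2)/tan(π/4+φ₁/2)] = -0.4530, Δλ = -0.1175 → C = 194.54°
d = R·|Δφ| / |cos C| = 6366·0.23184 / 0.96795 = 1525 km

1525 km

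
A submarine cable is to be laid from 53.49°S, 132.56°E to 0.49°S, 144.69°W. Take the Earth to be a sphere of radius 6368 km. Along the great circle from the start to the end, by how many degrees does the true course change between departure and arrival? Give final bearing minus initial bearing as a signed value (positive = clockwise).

-48.1°

At departure: θ₁ = atan2(sin Δλ cos φ₂, cos φ₁ sin φ₂ − sin φ₁ cos φ₂ cos Δλ) = 84.45°
At arrival: θ₂ = atan2(sin Δλ cos φ₁, −cos φ₂ sin φ₁ + sin φ₂ cos φ₁ cos Δλ) = 36.31°
Δθ = θ₂ − θ₁ = -48.1°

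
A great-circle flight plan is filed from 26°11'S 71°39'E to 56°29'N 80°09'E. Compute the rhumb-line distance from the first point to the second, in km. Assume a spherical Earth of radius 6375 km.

9234 km

Rhumb course C = atan2(Δλ, Δψ) with Δψ = ln[tan(π/4+φ₂/2)/tan(π/4+φ₁/2)] = +1.6740, Δλ = +0.1484 → C = 5.06°
d = R·|Δφ| / |cos C| = 6375·1.44281 / 0.99610 = 9234 km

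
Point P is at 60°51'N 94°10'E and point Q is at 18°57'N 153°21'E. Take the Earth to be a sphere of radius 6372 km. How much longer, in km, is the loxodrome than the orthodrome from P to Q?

138 km

Great circle: cos σ = sin φ₁ sin φ₂ + cos φ₁ cos φ₂ cos Δλ,  σ = 1.0244 rad → d_gc = 6527.4 km
Rhumb line: Δψ = -1.0101, q = Δφ/Δψ = 0.7240, d_rh = R√(Δφ²+q²Δλ²) = 6665.0 km
Excess = 6665.0 − 6527.4 = 137.6 ≈ 138 km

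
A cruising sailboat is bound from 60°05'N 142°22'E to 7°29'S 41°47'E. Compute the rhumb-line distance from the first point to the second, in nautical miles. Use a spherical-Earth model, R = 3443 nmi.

Δψ = ln[tan(π/4+φ₂/2)/tan(π/4+φ₁/2)] = -1.4509;  Δφ = -1.1793 rad,  Δλ = -1.7555 rad
q = Δφ/Δψ = 0.8128
d = R·√(Δφ² + q²Δλ²) = 3443·1.85113 = 6373 nmi

6373 nmi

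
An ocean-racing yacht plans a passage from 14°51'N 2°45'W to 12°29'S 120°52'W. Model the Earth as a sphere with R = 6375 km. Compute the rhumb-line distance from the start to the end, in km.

Rhumb course C = atan2(Δλ, Δψ) with Δψ = ln[tan(π/4+φ₂/2)/tan(π/4+φ₁/2)] = -0.4818, Δλ = -2.0615 → C = 256.85°
d = R·|Δφ| / |cos C| = 6375·0.47706 / 0.22756 = 13365 km

13365 km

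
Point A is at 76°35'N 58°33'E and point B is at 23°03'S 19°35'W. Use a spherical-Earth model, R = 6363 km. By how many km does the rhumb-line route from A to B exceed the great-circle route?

362 km

Great circle: cos σ = sin φ₁ sin φ₂ + cos φ₁ cos φ₂ cos Δλ,  σ = 1.9145 rad → d_gc = 12181.7 km
Rhumb line: Δψ = -2.5539, q = Δφ/Δψ = 0.6809, d_rh = R√(Δφ²+q²Δλ²) = 12543.4 km
Excess = 12543.4 − 12181.7 = 361.7 ≈ 362 km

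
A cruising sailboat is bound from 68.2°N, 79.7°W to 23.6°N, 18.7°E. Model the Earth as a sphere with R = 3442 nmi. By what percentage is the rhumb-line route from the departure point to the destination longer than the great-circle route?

Great circle: σ = 1.2429 rad → d_gc = Rσ = 4278.2 nmi
Rhumb: Δφ = -0.7784, Δλ = +1.7174, Δψ = -1.2232, q = Δφ/Δψ = 0.6364 → d_rh = R√(Δφ²+q²Δλ²) = 4618.4 nmi
Excess = (4618.4 − 4278.2) / 4278.2 = 340.2 / 4278.2 = 7.952% ≈ 8.0%

8.0%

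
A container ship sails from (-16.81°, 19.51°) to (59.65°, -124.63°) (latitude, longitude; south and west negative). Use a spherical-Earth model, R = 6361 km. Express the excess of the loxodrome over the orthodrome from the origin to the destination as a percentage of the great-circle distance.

Great circle: σ = 2.2673 rad → d_gc = Rσ = 14422.6 km
Rhumb: Δφ = +1.3345, Δλ = -2.5157, Δψ = +1.6025, q = Δφ/Δψ = 0.8327 → d_rh = R√(Δφ²+q²Δλ²) = 15800.0 km
Excess = (15800.0 − 14422.6) / 14422.6 = 1377.4 / 14422.6 = 9.5503% ≈ 9.6%

9.6%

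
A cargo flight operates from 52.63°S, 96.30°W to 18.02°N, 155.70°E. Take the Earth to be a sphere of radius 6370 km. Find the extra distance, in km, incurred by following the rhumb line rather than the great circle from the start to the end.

353 km

Great circle: cos σ = sin φ₁ sin φ₂ + cos φ₁ cos φ₂ cos Δλ,  σ = 2.0089 rad → d_gc = 12796.6 km
Rhumb line: Δψ = +1.4040, q = Δφ/Δψ = 0.8783, d_rh = R√(Δφ²+q²Δλ²) = 13149.4 km
Excess = 13149.4 − 12796.6 = 352.8 ≈ 353 km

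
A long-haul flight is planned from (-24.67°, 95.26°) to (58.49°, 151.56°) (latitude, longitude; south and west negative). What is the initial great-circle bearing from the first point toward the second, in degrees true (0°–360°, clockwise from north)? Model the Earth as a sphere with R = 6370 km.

25.9°

N = sin Δλ·cos φ₂ = +0.4348;  D = cos φ₁ sin φ₂ − sin φ₁ cos φ₂ cos Δλ = +0.8958
initial course = atan2(N, D) = 25.89°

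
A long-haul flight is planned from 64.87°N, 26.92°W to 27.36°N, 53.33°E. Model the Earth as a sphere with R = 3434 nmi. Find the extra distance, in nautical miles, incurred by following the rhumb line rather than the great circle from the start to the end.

Great circle: cos σ = sin φ₁ sin φ₂ + cos φ₁ cos φ₂ cos Δλ,  σ = 1.0702 rad → d_gc = 3675.1 nmi
Rhumb line: Δψ = -1.0043, q = Δφ/Δψ = 0.6519, d_rh = R√(Δφ²+q²Δλ²) = 3858.0 nmi
Excess = 3858.0 − 3675.1 = 182.9 ≈ 183 nmi

183 nmi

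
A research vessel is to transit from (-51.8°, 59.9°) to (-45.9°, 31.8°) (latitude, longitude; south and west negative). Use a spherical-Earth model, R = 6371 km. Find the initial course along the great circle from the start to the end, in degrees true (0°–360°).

276.7°

N = sin Δλ·cos φ₂ = -0.3278;  D = cos φ₁ sin φ₂ − sin φ₁ cos φ₂ cos Δλ = +0.0383
initial course = atan2(N, D) = 276.67°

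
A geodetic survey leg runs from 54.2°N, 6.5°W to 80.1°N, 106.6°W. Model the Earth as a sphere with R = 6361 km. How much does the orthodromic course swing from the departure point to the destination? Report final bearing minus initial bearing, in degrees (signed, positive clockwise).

Initial bearing θ₁ = atan2(sin Δλ cos φ₂, cos φ₁ sin φ₂ − sin φ₁ cos φ₂ cos Δλ) = 344.26°
Final bearing θ₂ = (initial bearing from the destination back to the start) + 180° = 247.33°
Δθ = θ₂ − θ₁ = -96.9°

-96.9°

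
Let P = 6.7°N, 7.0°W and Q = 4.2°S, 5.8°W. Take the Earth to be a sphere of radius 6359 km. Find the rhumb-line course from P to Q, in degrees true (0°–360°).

Δψ = ln[tan(π/4+φ₂/2)/tan(π/4+φ₁/2)] = -0.1906
Δλ = +0.0209 rad (taken the short way round)
course = atan2(Δλ, Δψ) = 173.73°

173.7°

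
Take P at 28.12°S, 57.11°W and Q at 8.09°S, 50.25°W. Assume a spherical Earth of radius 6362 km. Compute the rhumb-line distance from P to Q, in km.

2338 km

Rhumb course C = atan2(Δλ, Δψ) with Δψ = ln[tan(π/4+φ₂/2)/tan(π/4+φ₁/2)] = +0.3701, Δλ = +0.1197 → C = 17.93°
d = R·|Δφ| / |cos C| = 6362·0.34959 / 0.95145 = 2338 km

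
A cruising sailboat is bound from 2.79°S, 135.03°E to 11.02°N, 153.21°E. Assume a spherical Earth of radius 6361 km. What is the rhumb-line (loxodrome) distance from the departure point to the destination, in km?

Rhumb course C = atan2(Δλ, Δψ) with Δψ = ln[tan(π/4+φ₂/2)/tan(π/4+φ₁/2)] = +0.2422, Δλ = +0.3173 → C = 52.64°
d = R·|Δφ| / |cos C| = 6361·0.24103 / 0.60682 = 2527 km

2527 km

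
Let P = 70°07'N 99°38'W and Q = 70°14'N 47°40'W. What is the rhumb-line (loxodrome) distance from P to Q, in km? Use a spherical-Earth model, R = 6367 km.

1959 km

Δψ = ln[tan(π/4+φ₂/2)/tan(π/4+φ₁/2)] = +0.0060;  Δφ = +0.0020 rad,  Δλ = +0.9070 rad
q = Δφ/Δψ = 0.3391
d = R·√(Δφ² + q²Δλ²) = 6367·0.30761 = 1959 km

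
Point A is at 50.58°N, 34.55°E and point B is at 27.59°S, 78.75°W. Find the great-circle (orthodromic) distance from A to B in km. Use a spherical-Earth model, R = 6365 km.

13939 km

cos σ = sin φ₁ sin φ₂ + cos φ₁ cos φ₂ cos Δλ
      = sin(50.58°)sin(-27.59°) + cos(50.58°)cos(-27.59°)cos(-113.30°) = -0.5804
σ = 125.478° → d = Rσ = 6365·2.19001 = 13939 km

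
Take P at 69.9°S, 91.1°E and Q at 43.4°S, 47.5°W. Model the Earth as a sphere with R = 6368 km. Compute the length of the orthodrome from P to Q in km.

cos σ = sin φ₁ sin φ₂ + cos φ₁ cos φ₂ cos Δλ
      = sin(-69.90°)sin(-43.40°) + cos(-69.90°)cos(-43.40°)cos(-138.60°) = 0.4579
σ = 62.746° → d = Rσ = 6368·1.09512 = 6974 km

6974 km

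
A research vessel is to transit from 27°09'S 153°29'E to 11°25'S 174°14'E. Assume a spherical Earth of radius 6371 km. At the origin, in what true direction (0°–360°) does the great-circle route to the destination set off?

N = sin Δλ·cos φ₂ = +0.3473;  D = cos φ₁ sin φ₂ − sin φ₁ cos φ₂ cos Δλ = +0.2421
initial course = atan2(N, D) = 55.11°

55.1°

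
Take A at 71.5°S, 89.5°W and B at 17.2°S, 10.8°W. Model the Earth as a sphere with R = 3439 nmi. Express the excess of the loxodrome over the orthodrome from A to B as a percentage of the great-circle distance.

Great circle: σ = 1.2241 rad → d_gc = Rσ = 4209.6 nmi
Rhumb: Δφ = +0.9477, Δλ = +1.3736, Δψ = +1.5101, q = Δφ/Δψ = 0.6276 → d_rh = R√(Δφ²+q²Δλ²) = 4405.8 nmi
Excess = (4405.8 − 4209.6) / 4209.6 = 196.2 / 4209.6 = 4.66% ≈ 4.7%

4.7%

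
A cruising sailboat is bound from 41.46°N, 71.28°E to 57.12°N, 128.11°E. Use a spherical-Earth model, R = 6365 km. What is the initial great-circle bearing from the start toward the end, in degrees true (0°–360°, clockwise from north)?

46.4°

N = sin Δλ·cos φ₂ = +0.4544;  D = cos φ₁ sin φ₂ − sin φ₁ cos φ₂ cos Δλ = +0.4327
initial course = atan2(N, D) = 46.40°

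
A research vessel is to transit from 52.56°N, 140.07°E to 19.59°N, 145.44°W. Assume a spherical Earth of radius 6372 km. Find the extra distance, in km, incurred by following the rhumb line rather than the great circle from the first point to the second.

211 km

Great circle: cos σ = sin φ₁ sin φ₂ + cos φ₁ cos φ₂ cos Δλ,  σ = 1.1380 rad → d_gc = 7251.63 km
Rhumb line: Δψ = -0.7334, q = Δφ/Δψ = 0.7847, d_rh = R√(Δφ²+q²Δλ²) = 7463.06 km
Excess = 7463.06 − 7251.63 = 211.43 ≈ 211 km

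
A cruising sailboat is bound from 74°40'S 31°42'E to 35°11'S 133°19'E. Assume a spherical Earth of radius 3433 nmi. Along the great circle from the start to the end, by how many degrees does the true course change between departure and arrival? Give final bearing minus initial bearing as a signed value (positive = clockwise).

-93.7°

At departure: θ₁ = atan2(sin Δλ cos φ₂, cos φ₁ sin φ₂ − sin φ₁ cos φ₂ cos Δλ) = 111.23°
At arrival: θ₂ = atan2(sin Δλ cos φ₁, −cos φ₂ sin φ₁ + sin φ₂ cos φ₁ cos Δλ) = 17.55°
Δθ = θ₂ − θ₁ = -93.7°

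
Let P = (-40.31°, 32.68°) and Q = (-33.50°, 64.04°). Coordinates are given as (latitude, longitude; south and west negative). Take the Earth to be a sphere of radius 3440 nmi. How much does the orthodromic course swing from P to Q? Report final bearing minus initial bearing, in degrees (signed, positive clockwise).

At departure: θ₁ = atan2(sin Δλ cos φ₂, cos φ₁ sin φ₂ − sin φ₁ cos φ₂ cos Δλ) = 84.76°
At arrival: θ₂ = atan2(sin Δλ cos φ₁, −cos φ₂ sin φ₁ + sin φ₂ cos φ₁ cos Δλ) = 65.59°
Δθ = θ₂ − θ₁ = -19.2°

-19.2°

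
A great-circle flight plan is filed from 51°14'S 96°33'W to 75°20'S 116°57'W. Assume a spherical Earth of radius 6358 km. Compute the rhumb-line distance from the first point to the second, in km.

2837 km

Δψ = ln[tan(π/4+φ₂/2)/tan(π/4+φ₁/2)] = -1.0057;  Δφ = -0.4206 rad,  Δλ = -0.3560 rad
q = Δφ/Δψ = 0.4182
d = R·√(Δφ² + q²Δλ²) = 6358·0.44621 = 2837 km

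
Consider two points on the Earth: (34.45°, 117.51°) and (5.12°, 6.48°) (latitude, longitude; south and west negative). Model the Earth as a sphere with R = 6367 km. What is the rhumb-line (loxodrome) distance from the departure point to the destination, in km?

11904 km

Rhumb course C = atan2(Δλ, Δψ) with Δψ = ln[tan(π/4+φ₂/2)/tan(π/4+φ₁/2)] = -0.5517, Δλ = -1.9378 → C = 254.11°
d = R·|Δφ| / |cos C| = 6367·0.51191 / 0.27381 = 11904 km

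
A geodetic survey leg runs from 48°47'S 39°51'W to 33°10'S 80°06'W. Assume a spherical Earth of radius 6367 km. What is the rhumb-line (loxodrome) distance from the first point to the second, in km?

Δψ = ln[tan(π/4+φ₂/2)/tan(π/4+φ₁/2)] = +0.3639;  Δφ = +0.2726 rad,  Δλ = -0.7025 rad
q = Δφ/Δψ = 0.7491
d = R·√(Δφ² + q²Δλ²) = 6367·0.59263 = 3773 km

3773 km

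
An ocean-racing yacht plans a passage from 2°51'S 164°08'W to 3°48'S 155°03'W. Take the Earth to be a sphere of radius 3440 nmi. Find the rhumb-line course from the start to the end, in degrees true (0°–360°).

96.0°

Meridional parts: M(φ₁)=-0.0498, M(φ₂)=-0.0664 → ΔM = -0.0166;  Δλ = +0.1585 rad
tan C = Δλ / ΔM = -9.5452 → C = 95.98°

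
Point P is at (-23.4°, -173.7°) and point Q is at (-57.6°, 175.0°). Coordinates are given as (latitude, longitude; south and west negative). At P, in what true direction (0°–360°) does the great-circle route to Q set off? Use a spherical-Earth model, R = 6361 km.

190.5°

θ = atan2( sin Δλ·cos φ₂ ,  cos φ₁ sin φ₂ − sin φ₁ cos φ₂ cos Δλ )
  = atan2(-0.1050, -0.5662) = 190.51°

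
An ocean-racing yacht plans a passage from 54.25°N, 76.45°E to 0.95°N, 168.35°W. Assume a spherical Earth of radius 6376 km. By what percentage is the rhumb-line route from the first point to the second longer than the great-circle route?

6.1%

Great circle: σ = 1.8083 rad → d_gc = Rσ = 11529.7 km
Rhumb: Δφ = -0.9303, Δλ = +2.0106, Δψ = -1.1150, q = Δφ/Δψ = 0.8343 → d_rh = R√(Δφ²+q²Δλ²) = 12229.9 km
Excess = (12229.9 − 11529.7) / 11529.7 = 700.2 / 11529.7 = 6.07% ≈ 6.1%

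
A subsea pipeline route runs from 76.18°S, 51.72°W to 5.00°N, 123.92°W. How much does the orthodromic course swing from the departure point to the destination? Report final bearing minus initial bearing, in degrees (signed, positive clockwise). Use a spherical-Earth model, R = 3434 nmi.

Initial bearing θ₁ = atan2(sin Δλ cos φ₂, cos φ₁ sin φ₂ − sin φ₁ cos φ₂ cos Δλ) = 288.45°
Final bearing θ₂ = (initial bearing from the destination back to the start) + 180° = 346.85°
Δθ = θ₂ − θ₁ = +58.4°

+58.4°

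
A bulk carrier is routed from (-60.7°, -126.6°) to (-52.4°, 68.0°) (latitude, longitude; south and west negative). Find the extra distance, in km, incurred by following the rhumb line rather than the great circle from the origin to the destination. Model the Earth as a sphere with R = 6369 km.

Great circle: cos σ = sin φ₁ sin φ₂ + cos φ₁ cos φ₂ cos Δλ,  σ = 1.1571 rad → d_gc = 7369.7 km
Rhumb line: Δψ = +0.2641, q = Δφ/Δψ = 0.5485, d_rh = R√(Δφ²+q²Δλ²) = 10126.9 km
Excess = 10126.9 − 7369.7 = 2757.2 ≈ 2757 km

2757 km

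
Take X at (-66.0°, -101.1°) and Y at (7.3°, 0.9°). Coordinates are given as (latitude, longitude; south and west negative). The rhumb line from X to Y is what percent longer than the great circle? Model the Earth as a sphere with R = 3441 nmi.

Great circle: σ = 1.7721 rad → d_gc = Rσ = 6097.8 nmi
Rhumb: Δφ = +1.2793, Δλ = +1.7802, Δψ = +1.6763, q = Δφ/Δψ = 0.7632 → d_rh = R√(Δφ²+q²Δλ²) = 6421.5 nmi
Excess = (6421.5 − 6097.8) / 6097.8 = 323.7 / 6097.8 = 5.31% ≈ 5.3%

5.3%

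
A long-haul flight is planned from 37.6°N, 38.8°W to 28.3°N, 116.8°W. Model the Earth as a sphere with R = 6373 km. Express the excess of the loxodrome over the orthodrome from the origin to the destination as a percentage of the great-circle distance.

Great circle: σ = 1.1215 rad → d_gc = Rσ = 7147.5 km
Rhumb: Δφ = -0.1623, Δλ = -1.3614, Δψ = -0.1938, q = Δφ/Δψ = 0.8374 → d_rh = R√(Δφ²+q²Δλ²) = 7338.9 km
Excess = (7338.9 − 7147.5) / 7147.5 = 191.4 / 7147.5 = 2.68% ≈ 2.7%

2.7%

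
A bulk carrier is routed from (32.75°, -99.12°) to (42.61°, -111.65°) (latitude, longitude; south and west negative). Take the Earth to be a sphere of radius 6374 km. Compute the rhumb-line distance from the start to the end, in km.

1554 km

Δψ = ln[tan(π/4+φ₂/2)/tan(π/4+φ₁/2)] = +0.2180;  Δφ = +0.1721 rad,  Δλ = -0.2187 rad
q = Δφ/Δψ = 0.7893
d = R·√(Δφ² + q²Δλ²) = 6374·0.24374 = 1554 km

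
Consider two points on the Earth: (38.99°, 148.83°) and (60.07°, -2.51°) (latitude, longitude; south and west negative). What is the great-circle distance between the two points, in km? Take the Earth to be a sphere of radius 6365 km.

8684 km

Haversine: a = sin²(Δφ/2)+cos φ₁ cos φ₂ sin²(Δλ/2) = 0.39751;  σ = 2·atan2(√a,√(1−a))
σ = 78.172° → d = Rσ = 6365·1.36435 = 8684 km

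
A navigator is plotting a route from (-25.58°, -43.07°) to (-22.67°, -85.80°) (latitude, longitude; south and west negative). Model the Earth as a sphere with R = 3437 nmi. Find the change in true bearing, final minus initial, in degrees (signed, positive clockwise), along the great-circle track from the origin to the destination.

Initial bearing θ₁ = atan2(sin Δλ cos φ₂, cos φ₁ sin φ₂ − sin φ₁ cos φ₂ cos Δλ) = 264.98°
Final bearing θ₂ = (initial bearing from the destination back to the start) + 180° = 283.16°
Δθ = θ₂ − θ₁ = +18.2°

+18.2°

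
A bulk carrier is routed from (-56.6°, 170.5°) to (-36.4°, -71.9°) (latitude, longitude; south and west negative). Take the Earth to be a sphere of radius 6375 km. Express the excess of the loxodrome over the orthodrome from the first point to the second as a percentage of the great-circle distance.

Great circle: σ = 1.2764 rad → d_gc = Rσ = 8137.2 km
Rhumb: Δφ = +0.3526, Δλ = +2.0525, Δψ = +0.5210, q = Δφ/Δψ = 0.6767 → d_rh = R√(Δφ²+q²Δλ²) = 9135.2 km
Excess = (9135.2 − 8137.2) / 8137.2 = 998.0 / 8137.2 = 12.26% ≈ 12.3%

12.3%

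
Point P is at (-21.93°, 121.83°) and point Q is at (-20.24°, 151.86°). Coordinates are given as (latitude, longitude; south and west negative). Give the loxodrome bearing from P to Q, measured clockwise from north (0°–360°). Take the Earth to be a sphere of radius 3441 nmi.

86.5°

Meridional parts: M(φ₁)=-0.3925, M(φ₂)=-0.3608 → ΔM = +0.0316;  Δλ = +0.5241 rad
tan C = Δλ / ΔM = +16.5788 → C = 86.55°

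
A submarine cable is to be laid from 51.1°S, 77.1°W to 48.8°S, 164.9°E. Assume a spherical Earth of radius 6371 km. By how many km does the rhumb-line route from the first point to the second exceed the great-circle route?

Great circle: cos σ = sin φ₁ sin φ₂ + cos φ₁ cos φ₂ cos Δλ,  σ = 1.1687 rad → d_gc = 7445.6 km
Rhumb line: Δψ = +0.0624, q = Δφ/Δψ = 0.6433, d_rh = R√(Δφ²+q²Δλ²) = 8444.5 km
Excess = 8444.5 − 7445.6 = 998.9 ≈ 999 km

999 km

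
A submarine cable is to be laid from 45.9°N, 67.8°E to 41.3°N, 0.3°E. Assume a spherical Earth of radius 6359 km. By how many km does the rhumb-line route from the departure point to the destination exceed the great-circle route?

Great circle: cos σ = sin φ₁ sin φ₂ + cos φ₁ cos φ₂ cos Δλ,  σ = 0.8311 rad → d_gc = 5285.2 km
Rhumb line: Δψ = -0.1109, q = Δφ/Δψ = 0.7236, d_rh = R√(Δφ²+q²Δλ²) = 5445.0 km
Excess = 5445.0 − 5285.2 = 159.8 ≈ 160 km

160 km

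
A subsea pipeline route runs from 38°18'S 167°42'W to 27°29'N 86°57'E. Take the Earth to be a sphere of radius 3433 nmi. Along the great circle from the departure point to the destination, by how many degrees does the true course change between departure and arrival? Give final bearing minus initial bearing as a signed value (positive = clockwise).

Initial bearing θ₁ = atan2(sin Δλ cos φ₂, cos φ₁ sin φ₂ − sin φ₁ cos φ₂ cos Δλ) = 284.21°
Final bearing θ₂ = (initial bearing from the destination back to the start) + 180° = 300.96°
Δθ = θ₂ − θ₁ = +16.7°

+16.7°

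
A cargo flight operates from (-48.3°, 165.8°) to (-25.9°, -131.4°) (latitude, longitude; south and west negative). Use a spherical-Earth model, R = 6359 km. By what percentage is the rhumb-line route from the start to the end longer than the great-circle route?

Great circle: σ = 0.9277 rad → d_gc = Rσ = 5899.3 km
Rhumb: Δφ = +0.3910, Δλ = +1.0961, Δψ = +0.4970, q = Δφ/Δψ = 0.7866 → d_rh = R√(Δφ²+q²Δλ²) = 6019.6 km
Excess = (6019.6 − 5899.3) / 5899.3 = 120.3 / 5899.3 = 2.04% ≈ 2.0%

2.0%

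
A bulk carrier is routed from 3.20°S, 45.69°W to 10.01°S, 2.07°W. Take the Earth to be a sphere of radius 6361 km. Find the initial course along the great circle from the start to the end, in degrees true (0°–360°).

101.1°

θ = atan2( sin Δλ·cos φ₂ ,  cos φ₁ sin φ₂ − sin φ₁ cos φ₂ cos Δλ )
  = atan2(+0.6794, -0.1338) = 101.14°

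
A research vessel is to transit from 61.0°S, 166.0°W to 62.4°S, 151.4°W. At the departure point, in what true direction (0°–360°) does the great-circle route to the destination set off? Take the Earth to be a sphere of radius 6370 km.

θ = atan2( sin Δλ·cos φ₂ ,  cos φ₁ sin φ₂ − sin φ₁ cos φ₂ cos Δλ )
  = atan2(+0.1168, -0.0375) = 107.81°

107.8°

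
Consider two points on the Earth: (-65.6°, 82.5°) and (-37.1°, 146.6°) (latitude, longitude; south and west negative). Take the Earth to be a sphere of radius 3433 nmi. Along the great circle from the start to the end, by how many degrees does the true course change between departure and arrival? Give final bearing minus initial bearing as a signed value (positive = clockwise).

-53.5°

At departure: θ₁ = atan2(sin Δλ cos φ₂, cos φ₁ sin φ₂ − sin φ₁ cos φ₂ cos Δλ) = 84.58°
At arrival: θ₂ = atan2(sin Δλ cos φ₁, −cos φ₂ sin φ₁ + sin φ₂ cos φ₁ cos Δλ) = 31.04°
Δθ = θ₂ − θ₁ = -53.5°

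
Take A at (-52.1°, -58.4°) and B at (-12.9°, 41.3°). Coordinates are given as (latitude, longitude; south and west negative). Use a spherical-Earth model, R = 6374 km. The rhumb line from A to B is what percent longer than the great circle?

Great circle: σ = 1.4955 rad → d_gc = Rσ = 9532.0 km
Rhumb: Δφ = +0.6842, Δλ = +1.7401, Δψ = +0.8419, q = Δφ/Δψ = 0.8126 → d_rh = R√(Δφ²+q²Δλ²) = 10012.7 km
Excess = (10012.7 − 9532.0) / 9532.0 = 480.7 / 9532.0 = 5.04% ≈ 5.0%

5.0%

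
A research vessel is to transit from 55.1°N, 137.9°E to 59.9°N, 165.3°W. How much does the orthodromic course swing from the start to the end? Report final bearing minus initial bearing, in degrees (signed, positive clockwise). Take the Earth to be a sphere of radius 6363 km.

+49.1°

At departure: θ₁ = atan2(sin Δλ cos φ₂, cos φ₁ sin φ₂ − sin φ₁ cos φ₂ cos Δλ) = 57.26°
At arrival: θ₂ = atan2(sin Δλ cos φ₁, −cos φ₂ sin φ₁ + sin φ₂ cos φ₁ cos Δλ) = 106.33°
Δθ = θ₂ − θ₁ = +49.1°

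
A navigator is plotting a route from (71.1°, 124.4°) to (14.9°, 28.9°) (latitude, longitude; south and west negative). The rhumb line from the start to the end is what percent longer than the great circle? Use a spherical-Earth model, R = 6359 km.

Great circle: σ = 1.3559 rad → d_gc = Rσ = 8622.0 km
Rhumb: Δφ = -0.9809, Δλ = -1.6668, Δψ = -1.5301, q = Δφ/Δψ = 0.6411 → d_rh = R√(Δφ²+q²Δλ²) = 9223.6 km
Excess = (9223.6 − 8622.0) / 8622.0 = 601.6 / 8622.0 = 6.98% ≈ 7.0%

7.0%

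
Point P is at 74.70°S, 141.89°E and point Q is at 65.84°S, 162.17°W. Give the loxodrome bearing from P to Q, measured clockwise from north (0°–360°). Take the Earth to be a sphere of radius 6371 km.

64.5°

Meridional parts: M(φ₁)=-2.0076, M(φ₂)=-1.5417 → ΔM = +0.4659;  Δλ = +0.9763 rad
tan C = Δλ / ΔM = +2.0958 → C = 64.49°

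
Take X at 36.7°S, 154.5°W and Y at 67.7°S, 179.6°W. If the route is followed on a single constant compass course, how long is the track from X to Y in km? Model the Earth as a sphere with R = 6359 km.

3800 km

Rhumb course C = atan2(Δλ, Δψ) with Δψ = ln[tan(π/4+φ₂/2)/tan(π/4+φ₁/2)] = -0.9346, Δλ = -0.4381 → C = 205.11°
d = R·|Δφ| / |cos C| = 6359·0.54105 / 0.90547 = 3800 km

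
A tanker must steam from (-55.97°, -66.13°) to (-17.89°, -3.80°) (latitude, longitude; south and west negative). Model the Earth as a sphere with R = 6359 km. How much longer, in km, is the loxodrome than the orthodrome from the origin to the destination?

137 km

Great circle: cos σ = sin φ₁ sin φ₂ + cos φ₁ cos φ₂ cos Δλ,  σ = 1.0450 rad → d_gc = 6645.20 km
Rhumb line: Δψ = +0.8667, q = Δφ/Δψ = 0.7669, d_rh = R√(Δφ²+q²Δλ²) = 6782.65 km
Excess = 6782.65 − 6645.20 = 137.45 ≈ 137 km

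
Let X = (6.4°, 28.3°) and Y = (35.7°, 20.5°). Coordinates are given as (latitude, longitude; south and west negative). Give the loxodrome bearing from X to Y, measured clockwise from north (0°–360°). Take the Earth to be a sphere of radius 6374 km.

346.2°

Δψ = ln[tan(π/4+φ₂/2)/tan(π/4+φ₁/2)] = +0.5559
Δλ = -0.1361 rad (taken the short way round)
course = atan2(Δλ, Δψ) = 346.24°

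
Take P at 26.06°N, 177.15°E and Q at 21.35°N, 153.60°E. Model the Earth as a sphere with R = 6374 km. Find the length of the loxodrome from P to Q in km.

Δψ = ln[tan(π/4+φ₂/2)/tan(π/4+φ₁/2)] = -0.0898;  Δφ = -0.0822 rad,  Δλ = -0.4110 rad
q = Δφ/Δψ = 0.9153
d = R·√(Δφ² + q²Δλ²) = 6374·0.38508 = 2454 km

2454 km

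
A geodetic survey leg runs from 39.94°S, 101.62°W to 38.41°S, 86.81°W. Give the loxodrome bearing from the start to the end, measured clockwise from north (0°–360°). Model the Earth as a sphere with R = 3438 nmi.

Δψ = ln[tan(π/4+φ₂/2)/tan(π/4+φ₁/2)] = +0.0344
Δλ = +0.2585 rad (taken the short way round)
course = atan2(Δλ, Δψ) = 82.41°

82.4°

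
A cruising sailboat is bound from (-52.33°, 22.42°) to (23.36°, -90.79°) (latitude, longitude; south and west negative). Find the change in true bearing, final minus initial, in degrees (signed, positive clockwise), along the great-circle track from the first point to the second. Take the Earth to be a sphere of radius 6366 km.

At departure: θ₁ = atan2(sin Δλ cos φ₂, cos φ₁ sin φ₂ − sin φ₁ cos φ₂ cos Δλ) = 267.01°
At arrival: θ₂ = atan2(sin Δλ cos φ₁, −cos φ₂ sin φ₁ + sin φ₂ cos φ₁ cos Δλ) = 318.34°
Δθ = θ₂ − θ₁ = +51.3°

+51.3°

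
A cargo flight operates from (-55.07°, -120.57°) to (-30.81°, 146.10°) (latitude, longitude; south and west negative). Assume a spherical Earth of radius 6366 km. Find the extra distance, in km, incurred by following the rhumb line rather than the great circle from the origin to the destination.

467 km

Great circle: cos σ = sin φ₁ sin φ₂ + cos φ₁ cos φ₂ cos Δλ,  σ = 1.1687 rad → d_gc = 7439.9 km
Rhumb line: Δψ = +0.5907, q = Δφ/Δψ = 0.7168, d_rh = R√(Δφ²+q²Δλ²) = 7907.1 km
Excess = 7907.1 − 7439.9 = 467.2 ≈ 467 km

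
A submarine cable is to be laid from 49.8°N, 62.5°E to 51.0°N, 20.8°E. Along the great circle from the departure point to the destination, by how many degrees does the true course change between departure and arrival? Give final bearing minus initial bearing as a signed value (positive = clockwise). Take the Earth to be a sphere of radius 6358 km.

-32.7°

At departure: θ₁ = atan2(sin Δλ cos φ₂, cos φ₁ sin φ₂ − sin φ₁ cos φ₂ cos Δλ) = 288.83°
At arrival: θ₂ = atan2(sin Δλ cos φ₁, −cos φ₂ sin φ₁ + sin φ₂ cos φ₁ cos Δλ) = 256.11°
Δθ = θ₂ − θ₁ = -32.7°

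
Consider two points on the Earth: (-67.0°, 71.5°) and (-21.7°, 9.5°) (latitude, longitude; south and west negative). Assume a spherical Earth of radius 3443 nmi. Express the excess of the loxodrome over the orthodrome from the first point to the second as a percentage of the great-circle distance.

2.7%

Great circle: σ = 1.0347 rad → d_gc = Rσ = 3562.4 nmi
Rhumb: Δφ = +0.7906, Δλ = -1.0821, Δψ = +1.2042, q = Δφ/Δψ = 0.6566 → d_rh = R√(Δφ²+q²Δλ²) = 3659.8 nmi
Excess = (3659.8 − 3562.4) / 3562.4 = 97.4 / 3562.4 = 2.73% ≈ 2.7%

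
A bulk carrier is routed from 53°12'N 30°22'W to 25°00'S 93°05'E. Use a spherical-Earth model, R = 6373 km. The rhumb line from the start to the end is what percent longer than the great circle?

3.2%

Great circle: σ = 2.2622 rad → d_gc = Rσ = 14417.3 km
Rhumb: Δφ = -1.3648, Δλ = +2.1546, Δψ = -1.5515, q = Δφ/Δψ = 0.8797 → d_rh = R√(Δφ²+q²Δλ²) = 14885.1 km
Excess = (14885.1 − 14417.3) / 14417.3 = 467.8 / 14417.3 = 3.24% ≈ 3.2%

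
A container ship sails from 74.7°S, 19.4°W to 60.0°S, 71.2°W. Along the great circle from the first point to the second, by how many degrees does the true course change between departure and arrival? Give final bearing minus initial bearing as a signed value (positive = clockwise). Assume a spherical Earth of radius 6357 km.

Initial bearing θ₁ = atan2(sin Δλ cos φ₂, cos φ₁ sin φ₂ − sin φ₁ cos φ₂ cos Δλ) = 280.06°
Final bearing θ₂ = (initial bearing from the destination back to the start) + 180° = 328.69°
Δθ = θ₂ − θ₁ = +48.6°

+48.6°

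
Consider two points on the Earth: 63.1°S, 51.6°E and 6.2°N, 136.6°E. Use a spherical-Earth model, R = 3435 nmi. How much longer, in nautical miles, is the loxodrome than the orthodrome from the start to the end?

Great circle: cos σ = sin φ₁ sin φ₂ + cos φ₁ cos φ₂ cos Δλ,  σ = 1.6279 rad → d_gc = 5592.0 nmi
Rhumb line: Δψ = +1.5391, q = Δφ/Δψ = 0.7859, d_rh = R√(Δφ²+q²Δλ²) = 5770.6 nmi
Excess = 5770.6 − 5592.0 = 178.6 ≈ 179 nmi

179 nmi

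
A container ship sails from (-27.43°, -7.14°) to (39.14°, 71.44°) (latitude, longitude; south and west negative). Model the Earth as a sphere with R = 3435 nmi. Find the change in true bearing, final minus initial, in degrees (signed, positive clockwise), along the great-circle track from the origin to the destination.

+11.4°

Initial bearing θ₁ = atan2(sin Δλ cos φ₂, cos φ₁ sin φ₂ − sin φ₁ cos φ₂ cos Δλ) = 50.31°
Final bearing θ₂ = (initial bearing from the destination back to the start) + 180° = 61.71°
Δθ = θ₂ − θ₁ = +11.4°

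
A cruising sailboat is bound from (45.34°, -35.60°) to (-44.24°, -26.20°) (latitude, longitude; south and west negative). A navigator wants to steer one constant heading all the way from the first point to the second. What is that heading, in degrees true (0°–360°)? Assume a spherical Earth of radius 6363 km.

Δψ = ln[tan(π/4+φ₂/2)/tan(π/4+φ₁/2)] = -1.7525
Δλ = +0.1641 rad (taken the short way round)
course = atan2(Δλ, Δψ) = 174.65°

174.7°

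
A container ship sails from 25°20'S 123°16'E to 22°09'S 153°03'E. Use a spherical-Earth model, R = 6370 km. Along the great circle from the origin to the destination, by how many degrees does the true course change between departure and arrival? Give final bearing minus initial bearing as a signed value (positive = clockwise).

-12.2°

Initial bearing θ₁ = atan2(sin Δλ cos φ₂, cos φ₁ sin φ₂ − sin φ₁ cos φ₂ cos Δλ) = 89.60°
Final bearing θ₂ = (initial bearing from the destination back to the start) + 180° = 77.38°
Δθ = θ₂ − θ₁ = -12.2°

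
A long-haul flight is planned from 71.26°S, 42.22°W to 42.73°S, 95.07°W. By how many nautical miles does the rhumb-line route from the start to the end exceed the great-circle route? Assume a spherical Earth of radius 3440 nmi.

Great circle: cos σ = sin φ₁ sin φ₂ + cos φ₁ cos φ₂ cos Δλ,  σ = 0.6680 rad → d_gc = 2297.8 nmi
Rhumb line: Δψ = +0.9753, q = Δφ/Δψ = 0.5105, d_rh = R√(Δφ²+q²Δλ²) = 2357.6 nmi
Excess = 2357.6 − 2297.8 = 59.8 ≈ 60 nmi

60 nmi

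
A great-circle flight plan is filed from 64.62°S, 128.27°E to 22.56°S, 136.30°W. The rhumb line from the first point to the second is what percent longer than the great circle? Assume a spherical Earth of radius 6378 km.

6.9%

Great circle: σ = 1.2565 rad → d_gc = Rσ = 8013.8 km
Rhumb: Δφ = +0.7341, Δλ = +1.6656, Δψ = +1.0865, q = Δφ/Δψ = 0.6756 → d_rh = R√(Δφ²+q²Δλ²) = 8569.2 km
Excess = (8569.2 − 8013.8) / 8013.8 = 555.4 / 8013.8 = 6.93% ≈ 6.9%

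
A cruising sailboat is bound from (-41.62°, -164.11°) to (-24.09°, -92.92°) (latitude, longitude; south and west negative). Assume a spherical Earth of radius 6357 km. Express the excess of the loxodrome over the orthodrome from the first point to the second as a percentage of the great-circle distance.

Great circle: σ = 1.0574 rad → d_gc = Rσ = 6721.8 km
Rhumb: Δφ = +0.3060, Δλ = +1.2425, Δψ = +0.3669, q = Δφ/Δψ = 0.8340 → d_rh = R√(Δφ²+q²Δλ²) = 6868.5 km
Excess = (6868.5 − 6721.8) / 6721.8 = 146.7 / 6721.8 = 2.18% ≈ 2.2%

2.2%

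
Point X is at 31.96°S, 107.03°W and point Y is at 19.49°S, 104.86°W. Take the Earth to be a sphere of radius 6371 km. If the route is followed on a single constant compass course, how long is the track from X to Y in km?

Rhumb course C = atan2(Δλ, Δψ) with Δψ = ln[tan(π/4+φ₂/2)/tan(π/4+φ₁/2)] = +0.2423, Δλ = +0.0379 → C = 8.88°
d = R·|Δφ| / |cos C| = 6371·0.21764 / 0.98800 = 1403 km

1403 km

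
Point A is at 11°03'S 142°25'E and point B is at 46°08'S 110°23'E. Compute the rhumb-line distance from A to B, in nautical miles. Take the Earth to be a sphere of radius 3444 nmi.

2676 nmi

Rhumb course C = atan2(Δλ, Δψ) with Δψ = ln[tan(π/4+φ₂/2)/tan(π/4+φ₁/2)] = -0.7156, Δλ = -0.5591 → C = 218.00°
d = R·|Δφ| / |cos C| = 3444·0.61232 / 0.78800 = 2676 nmi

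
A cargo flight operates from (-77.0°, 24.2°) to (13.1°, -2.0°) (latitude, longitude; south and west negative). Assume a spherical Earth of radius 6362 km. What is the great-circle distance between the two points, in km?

10148 km

cos σ = sin φ₁ sin φ₂ + cos φ₁ cos φ₂ cos Δλ
      = sin(-77.00°)sin(13.10°) + cos(-77.00°)cos(13.10°)cos(-26.20°) = -0.0243
σ = 91.390° → d = Rσ = 6362·1.59505 = 10148 km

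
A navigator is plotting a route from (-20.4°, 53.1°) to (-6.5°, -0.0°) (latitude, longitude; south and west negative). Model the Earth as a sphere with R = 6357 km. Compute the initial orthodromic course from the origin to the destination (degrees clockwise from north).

θ = atan2( sin Δλ·cos φ₂ ,  cos φ₁ sin φ₂ − sin φ₁ cos φ₂ cos Δλ )
  = atan2(-0.7945, +0.1018) = 277.30°

277.3°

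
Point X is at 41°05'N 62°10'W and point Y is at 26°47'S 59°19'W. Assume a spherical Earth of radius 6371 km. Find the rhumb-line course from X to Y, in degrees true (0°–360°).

177.8°

Meridional parts: M(φ₁)=+0.7878, M(φ₂)=-0.4855 → ΔM = -1.2733;  Δλ = +0.0497 rad
tan C = Δλ / ΔM = -0.0391 → C = 177.76°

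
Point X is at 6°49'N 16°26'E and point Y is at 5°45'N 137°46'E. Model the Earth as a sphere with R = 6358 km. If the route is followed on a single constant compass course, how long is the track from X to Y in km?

Δψ = ln[tan(π/4+φ₂/2)/tan(π/4+φ₁/2)] = -0.0187;  Δφ = -0.0186 rad,  Δλ = +2.1177 rad
q = Δφ/Δψ = 0.9940
d = R·√(Δφ² + q²Δλ²) = 6358·2.10500 = 13384 km

13384 km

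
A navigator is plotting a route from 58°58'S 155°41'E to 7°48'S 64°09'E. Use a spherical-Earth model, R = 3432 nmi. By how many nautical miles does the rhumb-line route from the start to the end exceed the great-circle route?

Great circle: cos σ = sin φ₁ sin φ₂ + cos φ₁ cos φ₂ cos Δλ,  σ = 1.4680 rad → d_gc = 5038.2 nmi
Rhumb line: Δψ = +1.1449, q = Δφ/Δψ = 0.7800, d_rh = R√(Δφ²+q²Δλ²) = 5261.5 nmi
Excess = 5261.5 − 5038.2 = 223.3 ≈ 223 nmi

223 nmi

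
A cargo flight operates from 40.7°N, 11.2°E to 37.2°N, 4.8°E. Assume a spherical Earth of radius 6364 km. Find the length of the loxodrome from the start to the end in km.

676 km

Rhumb course C = atan2(Δλ, Δψ) with Δψ = ln[tan(π/4+φ₂/2)/tan(π/4+φ₁/2)] = -0.0786, Δλ = -0.1117 → C = 234.88°
d = R·|Δφ| / |cos C| = 6364·0.06109 / 0.57536 = 676 km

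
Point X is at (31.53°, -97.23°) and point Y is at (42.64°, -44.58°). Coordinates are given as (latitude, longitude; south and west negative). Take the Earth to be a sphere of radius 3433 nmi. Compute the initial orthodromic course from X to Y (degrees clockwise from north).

N = sin Δλ·cos φ₂ = +0.5848;  D = cos φ₁ sin φ₂ − sin φ₁ cos φ₂ cos Δλ = +0.3440
initial course = atan2(N, D) = 59.53°

59.5°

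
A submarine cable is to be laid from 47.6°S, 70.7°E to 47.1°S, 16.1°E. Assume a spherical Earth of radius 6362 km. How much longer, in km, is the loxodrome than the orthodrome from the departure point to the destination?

87 km

Great circle: cos σ = sin φ₁ sin φ₂ + cos φ₁ cos φ₂ cos Δλ,  σ = 0.6320 rad → d_gc = 4020.8 km
Rhumb line: Δψ = +0.0129, q = Δφ/Δψ = 0.6775, d_rh = R√(Δφ²+q²Δλ²) = 4107.9 km
Excess = 4107.9 − 4020.8 = 87.1 ≈ 87 km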